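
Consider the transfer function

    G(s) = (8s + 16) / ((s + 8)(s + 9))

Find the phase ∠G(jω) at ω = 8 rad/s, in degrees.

At s = j8: numerator = 16 + j64, denominator = 8 + j136.
∠G = ∠num − ∠den = 75.964° − (86.634°) = -10.67°.

∠G(j8) ≈ -10.67°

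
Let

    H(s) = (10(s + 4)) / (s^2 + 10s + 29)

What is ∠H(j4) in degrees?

At s = j4: numerator = 40 + j40, denominator = 13 + j40.
∠H = ∠num − ∠den = 45° − (71.996°) = -27.00°.

∠H(j4) ≈ -27.00°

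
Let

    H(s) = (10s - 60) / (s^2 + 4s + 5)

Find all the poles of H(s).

s = -2 + j, -2 - j

The poles are the roots of the denominator s^2 + 4s + 5 = 0.
Using the quadratic formula: s = (-4 ± √(-4))/2 = -2 ± 1j.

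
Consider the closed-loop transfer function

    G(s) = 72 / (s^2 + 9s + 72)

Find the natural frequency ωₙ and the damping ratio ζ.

Compare the denominator to the standard form s^2 + 2ζωₙs + ωₙ².
ωₙ² = 72, so ωₙ = √72 ≈ 8.485 rad/s.
2ζωₙ = 9, so ζ = 9/(2·√72) ≈ 0.5303.
With ζ = 0.5303 the response is underdamped.

ωₙ ≈ 8.485 rad/s, ζ ≈ 0.5303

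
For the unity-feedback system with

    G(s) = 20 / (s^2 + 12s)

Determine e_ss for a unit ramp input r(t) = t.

G(s) has one pole at the origin.
This is a Type 1 system. Kv = lim_{s→0} s·G(s) = 20/12 = 5/3.
e_ss = 1/Kv = 1/(5/3) = 3/5 ≈ 0.6000.

e_ss = 0.6000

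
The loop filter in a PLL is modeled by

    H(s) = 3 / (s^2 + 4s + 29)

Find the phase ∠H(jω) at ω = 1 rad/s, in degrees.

At s = j1: numerator = 3, denominator = 28 + j4.
∠H = ∠num − ∠den = 0° − (8.1301°) = -8.130°.

∠H(j1) ≈ -8.130°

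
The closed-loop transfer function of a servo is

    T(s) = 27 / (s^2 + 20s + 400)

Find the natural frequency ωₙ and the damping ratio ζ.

Compare the denominator to the standard form s^2 + 2ζωₙs + ωₙ².
ωₙ² = 400, so ωₙ = 20 rad/s.
2ζωₙ = 20, so ζ = 20/(2·20) = 0.5.
With ζ = 0.5 the response is underdamped.

ωₙ = 20 rad/s, ζ = 0.5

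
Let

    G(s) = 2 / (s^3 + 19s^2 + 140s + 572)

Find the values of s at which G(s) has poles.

s = -4 + 6j, -4 - 6j, -11

The poles are the roots of the denominator s^3 + 19s^2 + 140s + 572 = 0.
Trying s = -11: the polynomial evaluates to 0, so (s + 11) is a factor.
Dividing out leaves s^2 + 8s + 52 = 0.
The quadratic formula then gives s = -4 ± 6j.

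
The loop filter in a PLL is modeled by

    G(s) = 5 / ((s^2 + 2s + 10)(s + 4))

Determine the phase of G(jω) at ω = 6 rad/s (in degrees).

At s = j6: numerator = 5, denominator = -176 - j108.
∠G = ∠num − ∠den = 0° − (-148.47°) = 148.5°.

∠G(j6) ≈ 148.5°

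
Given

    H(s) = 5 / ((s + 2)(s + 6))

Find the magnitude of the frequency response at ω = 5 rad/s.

|H(j5)| ≈ 0.1189

Substitute s = j5: numerator = 5, denominator = -13 + j40.
|H(j5)| = |5| / |-13 + j40| = 5 / 42.059 ≈ 0.1189.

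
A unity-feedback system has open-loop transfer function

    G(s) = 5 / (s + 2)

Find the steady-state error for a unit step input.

G(s) has no poles at the origin.
This is a Type 0 system. Kp = lim_{s→0} G(s) = 5/2.
e_ss = 1/(1 + Kp) = 1/(1 + 5/2) = 2/7 ≈ 0.2857.

e_ss = 0.2857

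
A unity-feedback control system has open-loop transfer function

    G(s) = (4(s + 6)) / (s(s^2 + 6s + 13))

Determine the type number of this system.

The denominator has 1 factor of s at the origin (free integrator), so this is a Type 1 system.

Type 1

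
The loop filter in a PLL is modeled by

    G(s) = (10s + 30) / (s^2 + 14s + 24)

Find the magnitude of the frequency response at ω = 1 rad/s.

Substitute s = j1: numerator = 30 + j10, denominator = 23 + j14.
|G(j1)| = |30 + j10| / |23 + j14| = 31.623 / 26.926 ≈ 1.174.

|G(j1)| ≈ 1.174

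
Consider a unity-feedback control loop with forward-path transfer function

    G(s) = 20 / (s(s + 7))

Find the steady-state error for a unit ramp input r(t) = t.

e_ss = 0.3500

G(s) has one pole at the origin.
This is a Type 1 system. Kv = lim_{s→0} s·G(s) = 20/7.
e_ss = 1/Kv = 1/(20/7) = 7/20 ≈ 0.3500.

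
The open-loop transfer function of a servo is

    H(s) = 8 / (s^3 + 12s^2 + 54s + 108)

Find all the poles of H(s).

The poles are the roots of the denominator s^3 + 12s^2 + 54s + 108 = 0.
Trying s = -6: the polynomial evaluates to 0, so (s + 6) is a factor.
Dividing out leaves s^2 + 6s + 18 = 0.
The quadratic formula then gives s = -3 ± 3j.

s = -3 ± 3j, -6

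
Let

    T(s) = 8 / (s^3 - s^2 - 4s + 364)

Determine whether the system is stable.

The denominator s^3 - s^2 - 4s + 364 factors as (s + 7)(s^2 - 8s + 52), giving poles at s = -7, 4 ± 6j.
Since the pole(s) at s = 4 + 6j, 4 - 6j lie in the right half-plane, the system is unstable.

unstable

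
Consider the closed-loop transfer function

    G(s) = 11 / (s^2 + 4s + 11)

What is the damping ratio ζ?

Compare the denominator to the standard form s^2 + 2ζωₙs + ωₙ².
ωₙ² = 11, so ωₙ = √11 ≈ 3.317 rad/s.
2ζωₙ = 4, so ζ = 4/(2·√11) ≈ 0.6030.
With ζ = 0.6030 the response is underdamped.

ζ ≈ 0.6030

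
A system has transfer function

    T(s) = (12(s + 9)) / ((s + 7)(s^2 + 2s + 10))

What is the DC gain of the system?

At s = 0 each factor (s + a) contributes a and each (s^2 + bs + c) contributes c.
T(0) = 12·(9) / ((7) · (10)) = 108/70 = 54/35.

T(0) = 54/35 ≈ 1.543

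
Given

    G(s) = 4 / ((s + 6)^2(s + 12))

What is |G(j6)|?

Substitute s = j6: numerator = 4, denominator = -432 + j864.
|G(j6)| = |4| / |-432 + j864| = 4 / 965.98 ≈ 0.004141.

|G(j6)| ≈ 0.004141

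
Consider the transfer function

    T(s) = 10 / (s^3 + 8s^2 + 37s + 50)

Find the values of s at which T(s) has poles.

The poles are the roots of the denominator s^3 + 8s^2 + 37s + 50 = 0.
Trying s = -2: the polynomial evaluates to 0, so (s + 2) is a factor.
Dividing out leaves s^2 + 6s + 25 = 0.
The quadratic formula then gives s = -3 ± 4j.

s = -3 ± 4j, -2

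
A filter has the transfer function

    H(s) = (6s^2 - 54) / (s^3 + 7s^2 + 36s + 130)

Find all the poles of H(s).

The poles are the roots of the denominator s^3 + 7s^2 + 36s + 130 = 0.
Trying s = -5: the polynomial evaluates to 0, so (s + 5) is a factor.
Dividing out leaves s^2 + 2s + 26 = 0.
The quadratic formula then gives s = -1 ± 5j.

s = -1 ± 5j, -5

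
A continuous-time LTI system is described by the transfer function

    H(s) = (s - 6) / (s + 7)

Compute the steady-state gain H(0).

H(0) = -6/7 ≈ -0.8571

At s = 0 each factor (s + a) contributes a and each (s^2 + bs + c) contributes c.
H(0) = 1·(-6) / ((7)) = -6/7 = -6/7.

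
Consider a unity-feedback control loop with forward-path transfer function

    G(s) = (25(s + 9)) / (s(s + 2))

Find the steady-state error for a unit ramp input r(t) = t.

e_ss = 0.008889

G(s) has one pole at the origin.
This is a Type 1 system. Kv = lim_{s→0} s·G(s) = 225/2.
e_ss = 1/Kv = 1/(225/2) = 2/225 ≈ 0.008889.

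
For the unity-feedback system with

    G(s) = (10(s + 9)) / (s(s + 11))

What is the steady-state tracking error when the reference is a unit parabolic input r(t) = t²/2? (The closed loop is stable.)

e_ss = ∞

G(s) has one pole at the origin.
This is a Type 1 system; Ka = lim_{s→0} s^2·G(s) = 0, so the steady-state error for a parabola input is infinite.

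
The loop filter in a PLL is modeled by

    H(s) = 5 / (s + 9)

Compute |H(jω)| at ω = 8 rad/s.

Substitute s = j8: numerator = 5, denominator = 9 + j8.
|H(j8)| = |5| / |9 + j8| = 5 / 12.042 ≈ 0.4152.

|H(j8)| ≈ 0.4152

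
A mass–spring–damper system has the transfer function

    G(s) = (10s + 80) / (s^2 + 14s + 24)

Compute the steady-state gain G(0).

G(0) = 10/3 ≈ 3.333

Set s = 0: G(0) = (80) / (24) = 10/3.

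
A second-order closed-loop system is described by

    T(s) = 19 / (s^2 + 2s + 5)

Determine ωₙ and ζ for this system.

Compare the denominator to the standard form s^2 + 2ζωₙs + ωₙ².
ωₙ² = 5, so ωₙ = √5 ≈ 2.236 rad/s.
2ζωₙ = 2, so ζ = 2/(2·√5) ≈ 0.4472.

ωₙ ≈ 2.236 rad/s, ζ ≈ 0.4472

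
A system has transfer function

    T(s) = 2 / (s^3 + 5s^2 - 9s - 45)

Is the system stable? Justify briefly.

unstable

The denominator s^3 + 5s^2 - 9s - 45 factors as (s + 3)(s - 3)(s + 5), giving poles at s = -3, 3, -5.
Since the pole(s) at s = 3 lie in the right half-plane, the system is unstable.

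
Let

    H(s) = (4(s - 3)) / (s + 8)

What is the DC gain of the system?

H(0) = -3/2 ≈ -1.500

At s = 0 each factor (s + a) contributes a and each (s^2 + bs + c) contributes c.
H(0) = 4·(-3) / ((8)) = -12/8 = -3/2.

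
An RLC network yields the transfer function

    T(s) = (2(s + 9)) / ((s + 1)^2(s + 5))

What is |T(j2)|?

|T(j2)| ≈ 0.6848

Substitute s = j2: numerator = 18 + j4, denominator = -23 + j14.
|T(j2)| = |18 + j4| / |-23 + j14| = 18.439 / 26.926 ≈ 0.6848.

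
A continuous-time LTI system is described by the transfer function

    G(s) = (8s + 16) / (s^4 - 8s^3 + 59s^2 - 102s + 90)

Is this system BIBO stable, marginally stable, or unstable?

unstable

The denominator s^4 - 8s^3 + 59s^2 - 102s + 90 factors as (s^2 - 6s + 45)(s^2 - 2s + 2), giving poles at s = 3 ± 6j, 1 ± j.
Since the pole(s) at s = 3 + 6j, 3 - 6j, 1 + j, 1 - j lie in the right half-plane, the system is unstable.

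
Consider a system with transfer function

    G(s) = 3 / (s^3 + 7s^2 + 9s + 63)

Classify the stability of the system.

The denominator s^3 + 7s^2 + 9s + 63 factors as (s^2 + 9)(s + 7), giving poles at s = ±3j, -7.
Since the simple pole(s) at s = ±3j lie on the jω-axis with none in the right half-plane, the system is marginally stable.

marginally stable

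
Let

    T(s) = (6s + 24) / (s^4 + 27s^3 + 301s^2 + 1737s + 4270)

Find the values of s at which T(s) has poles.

s = -5 + 6j, -5 - 6j, -10, -7

The poles are the roots of the denominator s^4 + 27s^3 + 301s^2 + 1737s + 4270 = 0.
Trying s = -10: the polynomial evaluates to 0, so (s + 10) is a factor.
Dividing out leaves s^3 + 17s^2 + 131s + 427 = 0.
This factors further as (s^2 + 10s + 61)(s + 7) = 0.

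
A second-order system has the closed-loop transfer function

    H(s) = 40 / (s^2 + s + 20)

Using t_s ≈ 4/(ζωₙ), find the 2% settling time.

t_s ≈ 8 s

Comparing s^2 + s + 20 to s^2 + 2ζωₙs + ωₙ²: ωₙ = √20 ≈ 4.472 rad/s and ζ = 1/(2·√20) ≈ 0.1118.
ζωₙ = 1/2 = 0.5, so t_s ≈ 4/(ζωₙ) = 4/0.5 = 8 s.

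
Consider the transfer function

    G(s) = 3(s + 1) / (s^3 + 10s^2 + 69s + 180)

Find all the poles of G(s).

The poles are the roots of the denominator s^3 + 10s^2 + 69s + 180 = 0.
Trying s = -4: the polynomial evaluates to 0, so (s + 4) is a factor.
Dividing out leaves s^2 + 6s + 45 = 0.
The quadratic formula then gives s = -3 ± 6j.

s = -4, -3 ± 6j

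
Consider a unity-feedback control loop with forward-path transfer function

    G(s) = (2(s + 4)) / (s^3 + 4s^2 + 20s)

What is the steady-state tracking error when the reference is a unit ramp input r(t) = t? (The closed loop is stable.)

G(s) has one pole at the origin.
This is a Type 1 system. Kv = lim_{s→0} s·G(s) = 8/20 = 2/5.
e_ss = 1/Kv = 1/(2/5) = 5/2 ≈ 2.500.

e_ss = 2.500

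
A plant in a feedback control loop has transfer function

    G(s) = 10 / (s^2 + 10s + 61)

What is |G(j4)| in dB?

|G(j4)|_dB ≈ -15.6 dB

Substitute s = j4: numerator = 10, denominator = 45 + j40.
|G(j4)| = |10| / |45 + j40| = 10 / 60.208 ≈ 0.1661.
In decibels: 20·log₁₀(0.1661) ≈ -15.6 dB.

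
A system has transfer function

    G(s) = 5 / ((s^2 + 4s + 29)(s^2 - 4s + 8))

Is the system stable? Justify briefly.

The poles can be read from the denominator factors: s = -2 + 5j, -2 - 5j, 2 + 2j, 2 - 2j.
Since the pole(s) at s = 2 ± 2j lie in the right half-plane, the system is unstable.

unstable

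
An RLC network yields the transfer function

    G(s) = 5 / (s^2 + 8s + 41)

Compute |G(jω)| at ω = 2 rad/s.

|G(j2)| ≈ 0.1240

Substitute s = j2: numerator = 5, denominator = 37 + j16.
|G(j2)| = |5| / |37 + j16| = 5 / 40.311 ≈ 0.1240.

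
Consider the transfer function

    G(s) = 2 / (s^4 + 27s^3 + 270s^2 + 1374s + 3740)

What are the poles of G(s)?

s = -3 + 5j, -3 - 5j, -10, -11

The poles are the roots of the denominator s^4 + 27s^3 + 270s^2 + 1374s + 3740 = 0.
Trying s = -10: the polynomial evaluates to 0, so (s + 10) is a factor.
Dividing out leaves s^3 + 17s^2 + 100s + 374 = 0.
This factors further as (s^2 + 6s + 34)(s + 11) = 0.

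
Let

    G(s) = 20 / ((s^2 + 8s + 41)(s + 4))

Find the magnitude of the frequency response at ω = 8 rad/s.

Substitute s = j8: numerator = 20, denominator = -604 + j72.
|G(j8)| = |20| / |-604 + j72| = 20 / 608.28 ≈ 0.03288.

|G(j8)| ≈ 0.03288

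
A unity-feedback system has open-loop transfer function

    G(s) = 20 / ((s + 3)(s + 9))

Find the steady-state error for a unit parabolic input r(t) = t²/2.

G(s) has no poles at the origin.
This is a Type 0 system; Ka = lim_{s→0} s^2·G(s) = 0, so the steady-state error for a parabola input is infinite.

e_ss = ∞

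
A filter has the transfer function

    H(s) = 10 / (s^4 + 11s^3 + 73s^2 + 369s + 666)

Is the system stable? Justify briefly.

The denominator s^4 + 11s^3 + 73s^2 + 369s + 666 factors as (s + 6)(s^2 + 2s + 37)(s + 3), giving poles at s = -6, -1 ± 6j, -3.
Since all poles lie strictly in the left half-plane, the system is stable.

stable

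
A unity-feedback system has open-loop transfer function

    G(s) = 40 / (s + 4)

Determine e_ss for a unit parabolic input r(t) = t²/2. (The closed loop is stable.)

G(s) has no poles at the origin.
This is a Type 0 system; Ka = lim_{s→0} s^2·G(s) = 0, so the steady-state error for a parabola input is infinite.

e_ss = ∞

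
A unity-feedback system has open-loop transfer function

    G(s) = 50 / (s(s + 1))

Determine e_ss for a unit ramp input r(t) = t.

e_ss = 0.02000

G(s) has one pole at the origin.
This is a Type 1 system. Kv = lim_{s→0} s·G(s) = 50/1.
e_ss = 1/Kv = 1/(50) = 1/50 ≈ 0.02000.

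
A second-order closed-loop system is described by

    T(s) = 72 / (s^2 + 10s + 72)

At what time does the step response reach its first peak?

Comparing s^2 + 10s + 72 to s^2 + 2ζωₙs + ωₙ²: ωₙ = √72 ≈ 8.485 rad/s and ζ = 10/(2·√72) ≈ 0.5893.
ζωₙ = 10/2 = 5, so ω_d = ωₙ√(1−ζ²) = √(ωₙ² − (ζωₙ)²) = √(72 − 5²) = √47 ≈ 6.856 rad/s.
t_p = π/ω_d = π/6.856 ≈ 0.4582 s.

t_p ≈ 0.4582 s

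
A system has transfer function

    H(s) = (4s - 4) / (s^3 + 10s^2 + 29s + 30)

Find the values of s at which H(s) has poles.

s = -2 ± j, -6

The poles are the roots of the denominator s^3 + 10s^2 + 29s + 30 = 0.
Trying s = -6: the polynomial evaluates to 0, so (s + 6) is a factor.
Dividing out leaves s^2 + 4s + 5 = 0.
The quadratic formula then gives s = -2 ± 1j.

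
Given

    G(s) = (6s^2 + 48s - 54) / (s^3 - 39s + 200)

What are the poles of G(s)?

The poles are the roots of the denominator s^3 - 39s + 200 = 0.
Trying s = -8: the polynomial evaluates to 0, so (s + 8) is a factor.
Dividing out leaves s^2 - 8s + 25 = 0.
The quadratic formula then gives s = 4 ± 3j.

s = 4 + 3j, 4 - 3j, -8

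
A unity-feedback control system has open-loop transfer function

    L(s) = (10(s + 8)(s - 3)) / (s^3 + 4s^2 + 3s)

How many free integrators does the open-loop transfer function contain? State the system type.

Type 1

The denominator has 1 factor of s at the origin (free integrator), so this is a Type 1 system.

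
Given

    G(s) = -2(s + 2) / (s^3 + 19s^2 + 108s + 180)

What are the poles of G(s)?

The poles are the roots of the denominator s^3 + 19s^2 + 108s + 180 = 0.
Trying s = -6: the polynomial evaluates to 0, so (s + 6) is a factor.
Dividing out leaves s^2 + 13s + 30 = 0.
Factoring the quadratic: (s + 3)(s + 10) = 0.

s = -6, -3, -10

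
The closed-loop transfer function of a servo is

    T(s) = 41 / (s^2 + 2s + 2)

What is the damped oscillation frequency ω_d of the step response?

Comparing s^2 + 2s + 2 to s^2 + 2ζωₙs + ωₙ²: ωₙ = √2 ≈ 1.414 rad/s and ζ = 2/(2·√2) ≈ 0.7071.
ζωₙ = 2/2 = 1, so ω_d = ωₙ√(1−ζ²) = √(ωₙ² − (ζωₙ)²) = √(2 − 1²) = √1 = 1 rad/s.

ω_d = 1 rad/s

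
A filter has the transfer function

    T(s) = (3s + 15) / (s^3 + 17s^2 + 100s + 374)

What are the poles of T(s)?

The poles are the roots of the denominator s^3 + 17s^2 + 100s + 374 = 0.
Trying s = -11: the polynomial evaluates to 0, so (s + 11) is a factor.
Dividing out leaves s^2 + 6s + 34 = 0.
The quadratic formula then gives s = -3 ± 5j.

s = -3 ± 5j, -11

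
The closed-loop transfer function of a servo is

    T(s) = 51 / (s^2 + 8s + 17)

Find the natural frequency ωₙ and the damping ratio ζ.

ωₙ ≈ 4.123 rad/s, ζ ≈ 0.9701

Compare the denominator to the standard form s^2 + 2ζωₙs + ωₙ².
ωₙ² = 17, so ωₙ = √17 ≈ 4.123 rad/s.
2ζωₙ = 8, so ζ = 8/(2·√17) ≈ 0.9701.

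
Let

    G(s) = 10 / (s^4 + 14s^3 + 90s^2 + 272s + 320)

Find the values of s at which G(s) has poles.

s = -4 ± 4j, -3 ± j

The poles are the roots of the denominator s^4 + 14s^3 + 90s^2 + 272s + 320 = 0.
No real roots exist; factor into two real quadratics: (s^2 + 8s + 32)(s^2 + 6s + 10) = 0.
Each quadratic gives a conjugate pair via the quadratic formula.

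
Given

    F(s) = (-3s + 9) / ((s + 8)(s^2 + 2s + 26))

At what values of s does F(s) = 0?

Set the numerator to zero: -3s + 9 = 0, i.e. -3·(s - 3) = 0.
So s = 3.

s = 3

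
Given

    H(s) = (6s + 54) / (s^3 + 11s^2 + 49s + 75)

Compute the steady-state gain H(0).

Set s = 0: H(0) = (54) / (75) = 18/25.

H(0) = 18/25 ≈ 0.7200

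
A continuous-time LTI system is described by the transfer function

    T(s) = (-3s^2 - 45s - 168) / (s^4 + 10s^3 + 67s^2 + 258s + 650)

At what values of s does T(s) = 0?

Set the numerator to zero: -3s^2 - 45s - 168 = 0, i.e. -3·(s^2 + 15s + 56) = 0.
Factoring: (s + 7)(s + 8) = 0.

s = -7, -8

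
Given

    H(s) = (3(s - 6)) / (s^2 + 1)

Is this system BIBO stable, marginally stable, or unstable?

The poles can be read from the denominator factors: s = ±j.
Since the simple pole(s) at s = j, -j lie on the jω-axis with none in the right half-plane, the system is marginally stable.

marginally stable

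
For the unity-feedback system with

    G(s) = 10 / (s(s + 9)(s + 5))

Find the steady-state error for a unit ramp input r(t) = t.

G(s) has one pole at the origin.
This is a Type 1 system. Kv = lim_{s→0} s·G(s) = 10/45 = 2/9.
e_ss = 1/Kv = 1/(2/9) = 9/2 ≈ 4.500.

e_ss = 4.500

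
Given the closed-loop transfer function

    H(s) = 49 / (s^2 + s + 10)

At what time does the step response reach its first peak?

t_p ≈ 1.006 s

Comparing s^2 + s + 10 to s^2 + 2ζωₙs + ωₙ²: ωₙ = √10 ≈ 3.162 rad/s and ζ = 1/(2·√10) ≈ 0.1581.
ζωₙ = 1/2 = 0.5, so ω_d = ωₙ√(1−ζ²) = √(ωₙ² − (ζωₙ)²) = √(10 − 0.5²) = √9.75 ≈ 3.122 rad/s.
t_p = π/ω_d = π/3.122 ≈ 1.006 s.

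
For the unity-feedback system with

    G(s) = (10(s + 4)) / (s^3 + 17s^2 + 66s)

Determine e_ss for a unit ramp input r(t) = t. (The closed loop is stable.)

G(s) has one pole at the origin.
This is a Type 1 system. Kv = lim_{s→0} s·G(s) = 40/66 = 20/33.
e_ss = 1/Kv = 1/(20/33) = 33/20 ≈ 1.650.

e_ss = 1.650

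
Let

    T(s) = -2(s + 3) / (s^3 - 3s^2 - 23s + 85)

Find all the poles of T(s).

The poles are the roots of the denominator s^3 - 3s^2 - 23s + 85 = 0.
Trying s = -5: the polynomial evaluates to 0, so (s + 5) is a factor.
Dividing out leaves s^2 - 8s + 17 = 0.
The quadratic formula then gives s = 4 ± 1j.

s = 4 + j, 4 - j, -5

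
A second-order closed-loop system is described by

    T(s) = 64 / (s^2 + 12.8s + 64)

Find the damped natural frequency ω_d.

ω_d = 4.800 rad/s

Comparing s^2 + 12.8s + 64 to s^2 + 2ζωₙs + ωₙ²: ωₙ = 8 rad/s and ζ = 12.8/(2·8) = 0.8.
ζωₙ = 12.8/2 = 6.4, so ω_d = ωₙ√(1−ζ²) = √(ωₙ² − (ζωₙ)²) = √(64 − 6.4²) = √23.04 = 4.800 rad/s.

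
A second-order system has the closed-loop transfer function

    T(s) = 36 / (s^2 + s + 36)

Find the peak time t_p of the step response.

t_p ≈ 0.5254 s

Comparing s^2 + s + 36 to s^2 + 2ζωₙs + ωₙ²: ωₙ = 6 rad/s and ζ = 1/(2·6) ≈ 0.08333.
ζωₙ = 1/2 = 0.5, so ω_d = ωₙ√(1−ζ²) = √(ωₙ² − (ζωₙ)²) = √(36 − 0.5²) = √35.75 ≈ 5.979 rad/s.
t_p = π/ω_d = π/5.979 ≈ 0.5254 s.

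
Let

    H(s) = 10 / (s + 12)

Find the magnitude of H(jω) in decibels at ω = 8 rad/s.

Substitute s = j8: numerator = 10, denominator = 12 + j8.
|H(j8)| = |10| / |12 + j8| = 10 / 14.422 ≈ 0.6934.
In decibels: 20·log₁₀(0.6934) ≈ -3.18 dB.

|H(j8)|_dB ≈ -3.18 dB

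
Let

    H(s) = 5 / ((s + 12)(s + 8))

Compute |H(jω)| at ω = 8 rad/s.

|H(j8)| ≈ 0.03064

Substitute s = j8: numerator = 5, denominator = 32 + j160.
|H(j8)| = |5| / |32 + j160| = 5 / 163.17 ≈ 0.03064.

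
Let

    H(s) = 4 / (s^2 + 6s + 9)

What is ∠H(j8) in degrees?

∠H(j8) ≈ -138.9°

At s = j8: numerator = 4, denominator = -55 + j48.
∠H = ∠num − ∠den = 0° − (138.89°) = -138.9°.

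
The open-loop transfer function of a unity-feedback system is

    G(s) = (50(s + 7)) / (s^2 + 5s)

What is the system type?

Type 1

The denominator has 1 factor of s at the origin (free integrator), so this is a Type 1 system.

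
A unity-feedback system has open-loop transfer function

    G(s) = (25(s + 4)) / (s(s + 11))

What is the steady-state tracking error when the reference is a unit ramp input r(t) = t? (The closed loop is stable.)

e_ss = 0.1100

G(s) has one pole at the origin.
This is a Type 1 system. Kv = lim_{s→0} s·G(s) = 100/11.
e_ss = 1/Kv = 1/(100/11) = 11/100 ≈ 0.1100.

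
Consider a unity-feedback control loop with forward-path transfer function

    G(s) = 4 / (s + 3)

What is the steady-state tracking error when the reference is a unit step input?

G(s) has no poles at the origin.
This is a Type 0 system. Kp = lim_{s→0} G(s) = 4/3.
e_ss = 1/(1 + Kp) = 1/(1 + 4/3) = 3/7 ≈ 0.4286.

e_ss = 0.4286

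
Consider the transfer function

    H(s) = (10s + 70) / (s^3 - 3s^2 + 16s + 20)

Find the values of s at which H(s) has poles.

s = 2 ± 4j, -1

The poles are the roots of the denominator s^3 - 3s^2 + 16s + 20 = 0.
Trying s = -1: the polynomial evaluates to 0, so (s + 1) is a factor.
Dividing out leaves s^2 - 4s + 20 = 0.
The quadratic formula then gives s = 2 ± 4j.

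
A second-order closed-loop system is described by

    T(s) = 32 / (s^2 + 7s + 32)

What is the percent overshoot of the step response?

%OS ≈ 8.42%

Comparing s^2 + 7s + 32 to s^2 + 2ζωₙs + ωₙ²: ωₙ = √32 ≈ 5.657 rad/s and ζ = 7/(2·√32) ≈ 0.6187.
%OS = 100·exp(−πζ/√(1−ζ²)) = 100·exp(−π·0.6187/√(1−0.6187²)) ≈ 8.42%.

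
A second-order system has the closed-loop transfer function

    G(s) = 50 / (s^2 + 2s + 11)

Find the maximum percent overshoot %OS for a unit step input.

%OS ≈ 37.0%

Comparing s^2 + 2s + 11 to s^2 + 2ζωₙs + ωₙ²: ωₙ = √11 ≈ 3.317 rad/s and ζ = 2/(2·√11) ≈ 0.3015.
%OS = 100·exp(−πζ/√(1−ζ²)) = 100·exp(−π·0.3015/√(1−0.3015²)) ≈ 37.0%.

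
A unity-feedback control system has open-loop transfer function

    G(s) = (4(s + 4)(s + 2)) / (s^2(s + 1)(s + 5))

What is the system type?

Type 2

The denominator has 2 factors of s at the origin (free integrators), so this is a Type 2 system.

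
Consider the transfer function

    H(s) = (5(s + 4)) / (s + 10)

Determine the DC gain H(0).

H(0) = 2

At s = 0 each factor (s + a) contributes a and each (s^2 + bs + c) contributes c.
H(0) = 5·(4) / ((10)) = 20/10 = 2.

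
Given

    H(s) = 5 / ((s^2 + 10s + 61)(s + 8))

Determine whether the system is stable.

The poles can be read from the denominator factors: s = -5 + 6j, -5 - 6j, -8.
Since all poles lie strictly in the left half-plane, the system is stable.

stable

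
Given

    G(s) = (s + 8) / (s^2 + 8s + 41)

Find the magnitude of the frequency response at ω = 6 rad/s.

Substitute s = j6: numerator = 8 + j6, denominator = 5 + j48.
|G(j6)| = |8 + j6| / |5 + j48| = 10 / 48.260 ≈ 0.2072.

|G(j6)| ≈ 0.2072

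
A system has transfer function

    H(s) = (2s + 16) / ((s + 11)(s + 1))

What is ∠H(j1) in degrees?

At s = j1: numerator = 16 + j2, denominator = 10 + j12.
∠H = ∠num − ∠den = 7.1250° − (50.194°) = -43.07°.

∠H(j1) ≈ -43.07°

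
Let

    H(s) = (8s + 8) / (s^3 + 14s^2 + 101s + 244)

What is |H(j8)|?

|H(j8)| ≈ 0.09008

Substitute s = j8: numerator = 8 + j64, denominator = -652 + j296.
|H(j8)| = |8 + j64| / |-652 + j296| = 64.498 / 716.04 ≈ 0.09008.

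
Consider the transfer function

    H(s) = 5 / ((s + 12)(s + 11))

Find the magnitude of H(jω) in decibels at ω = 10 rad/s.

Substitute s = j10: numerator = 5, denominator = 32 + j230.
|H(j10)| = |5| / |32 + j230| = 5 / 232.22 ≈ 0.02153.
In decibels: 20·log₁₀(0.02153) ≈ -33.3 dB.

|H(j10)|_dB ≈ -33.3 dB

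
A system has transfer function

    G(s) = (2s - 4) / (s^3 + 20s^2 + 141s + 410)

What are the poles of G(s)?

The poles are the roots of the denominator s^3 + 20s^2 + 141s + 410 = 0.
Trying s = -10: the polynomial evaluates to 0, so (s + 10) is a factor.
Dividing out leaves s^2 + 10s + 41 = 0.
The quadratic formula then gives s = -5 ± 4j.

s = -5 + 4j, -5 - 4j, -10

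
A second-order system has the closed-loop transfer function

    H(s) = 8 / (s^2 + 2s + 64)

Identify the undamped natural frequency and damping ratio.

Compare the denominator to the standard form s^2 + 2ζωₙs + ωₙ².
ωₙ² = 64, so ωₙ = 8 rad/s.
2ζωₙ = 2, so ζ = 2/(2·8) = 0.125.

ωₙ = 8 rad/s, ζ = 0.125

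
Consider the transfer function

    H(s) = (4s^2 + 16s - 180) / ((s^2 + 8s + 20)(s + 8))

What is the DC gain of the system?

Set s = 0: H(0) = (-180) / (160) = -9/8.

H(0) = -9/8 ≈ -1.125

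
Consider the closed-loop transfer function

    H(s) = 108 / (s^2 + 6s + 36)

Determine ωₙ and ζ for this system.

Compare the denominator to the standard form s^2 + 2ζωₙs + ωₙ².
ωₙ² = 36, so ωₙ = 6 rad/s.
2ζωₙ = 6, so ζ = 6/(2·6) = 0.5.

ωₙ = 6 rad/s, ζ = 0.5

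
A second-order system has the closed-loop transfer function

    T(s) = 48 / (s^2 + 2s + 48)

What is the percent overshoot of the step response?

%OS ≈ 63.2%

Comparing s^2 + 2s + 48 to s^2 + 2ζωₙs + ωₙ²: ωₙ = √48 ≈ 6.928 rad/s and ζ = 2/(2·√48) ≈ 0.1443.
%OS = 100·exp(−πζ/√(1−ζ²)) = 100·exp(−π·0.1443/√(1−0.1443²)) ≈ 63.2%.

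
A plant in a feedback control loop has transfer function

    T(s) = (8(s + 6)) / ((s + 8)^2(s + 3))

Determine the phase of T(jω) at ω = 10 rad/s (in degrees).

At s = j10: numerator = 48 + j80, denominator = -1708 + j120.
∠T = ∠num − ∠den = 59.036° − (175.98°) = -116.9°.

∠T(j10) ≈ -116.9°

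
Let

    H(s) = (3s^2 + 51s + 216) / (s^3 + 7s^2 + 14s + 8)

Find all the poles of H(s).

The poles are the roots of the denominator s^3 + 7s^2 + 14s + 8 = 0.
Trying s = -2: the polynomial evaluates to 0, so (s + 2) is a factor.
Dividing out leaves s^2 + 5s + 4 = 0.
Factoring the quadratic: (s + 4)(s + 1) = 0.

s = -2, -4, -1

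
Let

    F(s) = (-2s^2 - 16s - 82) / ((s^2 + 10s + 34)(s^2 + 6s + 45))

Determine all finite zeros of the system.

s = -4 ± 5j

Set the numerator to zero: -2s^2 - 16s - 82 = 0, i.e. -2·(s^2 + 8s + 41) = 0.
Factoring: (s^2 + 8s + 41) = 0.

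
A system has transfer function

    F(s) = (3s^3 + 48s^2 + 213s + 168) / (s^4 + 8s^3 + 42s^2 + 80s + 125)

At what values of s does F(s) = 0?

Set the numerator to zero: 3s^3 + 48s^2 + 213s + 168 = 0, i.e. 3·(s^3 + 16s^2 + 71s + 56) = 0.
Factoring: (s + 8)(s + 1)(s + 7) = 0.

s = -8, -1, -7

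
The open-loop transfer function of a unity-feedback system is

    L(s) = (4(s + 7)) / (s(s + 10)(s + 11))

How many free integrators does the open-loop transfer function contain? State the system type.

The denominator has 1 factor of s at the origin (free integrator), so this is a Type 1 system.

Type 1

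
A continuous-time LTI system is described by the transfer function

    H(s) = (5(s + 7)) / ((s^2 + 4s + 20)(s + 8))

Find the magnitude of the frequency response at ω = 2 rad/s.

|H(j2)| ≈ 0.2468

Substitute s = j2: numerator = 35 + j10, denominator = 112 + j96.
|H(j2)| = |35 + j10| / |112 + j96| = 36.401 / 147.51 ≈ 0.2468.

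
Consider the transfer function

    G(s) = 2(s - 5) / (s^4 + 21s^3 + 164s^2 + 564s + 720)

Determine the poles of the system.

The poles are the roots of the denominator s^4 + 21s^3 + 164s^2 + 564s + 720 = 0.
Trying s = -6: the polynomial evaluates to 0, so (s + 6) is a factor.
Dividing out leaves s^3 + 15s^2 + 74s + 120 = 0.
This factors further as (s + 4)(s + 6)(s + 5) = 0.

s = -6, -4, -6, -5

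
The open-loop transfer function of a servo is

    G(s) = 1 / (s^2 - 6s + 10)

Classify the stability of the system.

unstable

The denominator s^2 - 6s + 10 factors as (s^2 - 6s + 10), giving poles at s = 3 + j, 3 - j.
Since the pole(s) at s = 3 ± j lie in the right half-plane, the system is unstable.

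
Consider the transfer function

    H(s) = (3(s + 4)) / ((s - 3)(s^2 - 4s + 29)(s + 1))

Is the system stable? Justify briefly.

unstable

The poles can be read from the denominator factors: s = 3, 2 + 5j, 2 - 5j, -1.
Since the pole(s) at s = 3, 2 + 5j, 2 - 5j lie in the right half-plane, the system is unstable.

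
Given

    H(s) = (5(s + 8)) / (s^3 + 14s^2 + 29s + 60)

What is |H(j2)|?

|H(j2)| ≈ 0.8220

Substitute s = j2: numerator = 40 + j10, denominator = 4 + j50.
|H(j2)| = |40 + j10| / |4 + j50| = 41.231 / 50.160 ≈ 0.8220.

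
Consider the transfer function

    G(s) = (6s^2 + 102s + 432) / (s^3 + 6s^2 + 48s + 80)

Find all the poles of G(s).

s = -2 + 6j, -2 - 6j, -2

The poles are the roots of the denominator s^3 + 6s^2 + 48s + 80 = 0.
Trying s = -2: the polynomial evaluates to 0, so (s + 2) is a factor.
Dividing out leaves s^2 + 4s + 40 = 0.
The quadratic formula then gives s = -2 ± 6j.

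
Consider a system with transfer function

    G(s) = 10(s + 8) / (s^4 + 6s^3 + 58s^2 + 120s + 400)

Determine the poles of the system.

s = -2 ± 6j, -1 ± 3j

The poles are the roots of the denominator s^4 + 6s^3 + 58s^2 + 120s + 400 = 0.
No real roots exist; factor into two real quadratics: (s^2 + 4s + 40)(s^2 + 2s + 10) = 0.
Each quadratic gives a conjugate pair via the quadratic formula.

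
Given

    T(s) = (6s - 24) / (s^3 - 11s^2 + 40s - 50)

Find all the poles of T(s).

s = 5, 3 ± j

The poles are the roots of the denominator s^3 - 11s^2 + 40s - 50 = 0.
Trying s = 5: the polynomial evaluates to 0, so (s - 5) is a factor.
Dividing out leaves s^2 - 6s + 10 = 0.
The quadratic formula then gives s = 3 ± 1j.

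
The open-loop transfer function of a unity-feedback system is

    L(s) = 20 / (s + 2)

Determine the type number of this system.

The denominator has no factor of s at the origin — no free integrator — so this is a Type 0 system.

Type 0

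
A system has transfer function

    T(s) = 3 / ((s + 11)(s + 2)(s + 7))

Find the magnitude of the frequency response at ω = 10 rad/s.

Substitute s = j10: numerator = 3, denominator = -1846 + j130.
|T(j10)| = |3| / |-1846 + j130| = 3 / 1850.6 ≈ 0.001621.

|T(j10)| ≈ 0.001621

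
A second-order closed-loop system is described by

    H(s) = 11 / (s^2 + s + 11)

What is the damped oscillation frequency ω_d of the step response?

ω_d ≈ 3.279 rad/s

Comparing s^2 + s + 11 to s^2 + 2ζωₙs + ωₙ²: ωₙ = √11 ≈ 3.317 rad/s and ζ = 1/(2·√11) ≈ 0.1508.
ζωₙ = 1/2 = 0.5, so ω_d = ωₙ√(1−ζ²) = √(ωₙ² − (ζωₙ)²) = √(11 − 0.5²) = √10.75 ≈ 3.279 rad/s.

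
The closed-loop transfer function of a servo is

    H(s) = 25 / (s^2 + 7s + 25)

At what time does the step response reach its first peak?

t_p ≈ 0.8798 s

Comparing s^2 + 7s + 25 to s^2 + 2ζωₙs + ωₙ²: ωₙ = 5 rad/s and ζ = 7/(2·5) = 0.7.
ζωₙ = 7/2 = 3.5, so ω_d = ωₙ√(1−ζ²) = √(ωₙ² − (ζωₙ)²) = √(25 − 3.5²) = √12.75 ≈ 3.571 rad/s.
t_p = π/ω_d = π/3.571 ≈ 0.8798 s.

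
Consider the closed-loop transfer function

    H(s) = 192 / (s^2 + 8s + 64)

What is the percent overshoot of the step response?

%OS ≈ 16.3%

Comparing s^2 + 8s + 64 to s^2 + 2ζωₙs + ωₙ²: ωₙ = 8 rad/s and ζ = 8/(2·8) = 0.5.
%OS = 100·exp(−πζ/√(1−ζ²)) = 100·exp(−π·0.5/√(1−0.5²)) ≈ 16.3%.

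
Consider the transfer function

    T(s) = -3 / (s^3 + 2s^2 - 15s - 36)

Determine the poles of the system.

s = 4, -3, -3

The poles are the roots of the denominator s^3 + 2s^2 - 15s - 36 = 0.
Trying s = 4: the polynomial evaluates to 0, so (s - 4) is a factor.
Dividing out leaves s^2 + 6s + 9 = 0.
Factoring the quadratic: (s + 3)^2 = 0.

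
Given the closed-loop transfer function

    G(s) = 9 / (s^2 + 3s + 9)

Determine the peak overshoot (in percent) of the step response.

%OS ≈ 16.3%

Comparing s^2 + 3s + 9 to s^2 + 2ζωₙs + ωₙ²: ωₙ = 3 rad/s and ζ = 3/(2·3) = 0.5.
%OS = 100·exp(−πζ/√(1−ζ²)) = 100·exp(−π·0.5/√(1−0.5²)) ≈ 16.3%.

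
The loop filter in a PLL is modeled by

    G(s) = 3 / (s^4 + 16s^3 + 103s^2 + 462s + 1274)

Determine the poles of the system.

The poles are the roots of the denominator s^4 + 16s^3 + 103s^2 + 462s + 1274 = 0.
Trying s = -7: the polynomial evaluates to 0, so (s + 7) is a factor.
Dividing out leaves s^3 + 9s^2 + 40s + 182 = 0.
This factors further as (s^2 + 2s + 26)(s + 7) = 0.

s = -1 + 5j, -1 - 5j, -7, -7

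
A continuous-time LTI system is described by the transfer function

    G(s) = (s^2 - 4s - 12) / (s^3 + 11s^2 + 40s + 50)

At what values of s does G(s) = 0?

Set the numerator to zero: s^2 - 4s - 12 = 0.
Factoring: (s - 6)(s + 2) = 0.

s = 6, -2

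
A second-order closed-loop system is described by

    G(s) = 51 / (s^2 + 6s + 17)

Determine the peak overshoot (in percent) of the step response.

Comparing s^2 + 6s + 17 to s^2 + 2ζωₙs + ωₙ²: ωₙ = √17 ≈ 4.123 rad/s and ζ = 6/(2·√17) ≈ 0.7276.
%OS = 100·exp(−πζ/√(1−ζ²)) = 100·exp(−π·0.7276/√(1−0.7276²)) ≈ 3.57%.

%OS ≈ 3.57%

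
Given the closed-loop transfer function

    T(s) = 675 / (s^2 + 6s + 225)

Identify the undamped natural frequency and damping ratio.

Compare the denominator to the standard form s^2 + 2ζωₙs + ωₙ².
ωₙ² = 225, so ωₙ = 15 rad/s.
2ζωₙ = 6, so ζ = 6/(2·15) = 0.2.
With ζ = 0.2 the response is underdamped.

ωₙ = 15 rad/s, ζ = 0.2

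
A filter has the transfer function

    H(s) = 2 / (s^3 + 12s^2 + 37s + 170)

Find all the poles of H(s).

The poles are the roots of the denominator s^3 + 12s^2 + 37s + 170 = 0.
Trying s = -10: the polynomial evaluates to 0, so (s + 10) is a factor.
Dividing out leaves s^2 + 2s + 17 = 0.
The quadratic formula then gives s = -1 ± 4j.

s = -1 ± 4j, -10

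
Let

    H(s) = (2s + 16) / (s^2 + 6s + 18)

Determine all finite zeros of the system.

s = -8

Set the numerator to zero: 2s + 16 = 0, i.e. 2·(s + 8) = 0.
So s = -8.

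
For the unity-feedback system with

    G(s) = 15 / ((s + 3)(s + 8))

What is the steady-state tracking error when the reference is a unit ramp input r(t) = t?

G(s) has no poles at the origin.
This is a Type 0 system; Kv = lim_{s→0} s·G(s) = 0, so the steady-state error for a ramp input is infinite.

e_ss = ∞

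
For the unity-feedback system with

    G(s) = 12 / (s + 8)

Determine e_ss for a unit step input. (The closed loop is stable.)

e_ss = 0.4000

G(s) has no poles at the origin.
This is a Type 0 system. Kp = lim_{s→0} G(s) = 12/8 = 3/2.
e_ss = 1/(1 + Kp) = 1/(1 + 3/2) = 2/5 ≈ 0.4000.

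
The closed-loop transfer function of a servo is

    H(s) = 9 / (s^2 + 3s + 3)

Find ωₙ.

Compare the denominator to the standard form s^2 + 2ζωₙs + ωₙ².
ωₙ² = 3, so ωₙ = √3 ≈ 1.732 rad/s.

ωₙ ≈ 1.732 rad/s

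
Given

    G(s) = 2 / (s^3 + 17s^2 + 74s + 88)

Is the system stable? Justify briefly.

stable

The denominator s^3 + 17s^2 + 74s + 88 factors as (s + 11)(s + 4)(s + 2), giving poles at s = -11, -4, -2.
Since all poles lie strictly in the left half-plane, the system is stable.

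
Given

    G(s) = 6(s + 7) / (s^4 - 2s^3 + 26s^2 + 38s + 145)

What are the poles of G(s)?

The poles are the roots of the denominator s^4 - 2s^3 + 26s^2 + 38s + 145 = 0.
No real roots exist; factor into two real quadratics: (s^2 - 4s + 29)(s^2 + 2s + 5) = 0.
Each quadratic gives a conjugate pair via the quadratic formula.

s = 2 ± 5j, -1 ± 2j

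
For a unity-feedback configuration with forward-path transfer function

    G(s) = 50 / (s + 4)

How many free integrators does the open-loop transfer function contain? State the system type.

Type 0

The denominator has no factor of s at the origin — no free integrator — so this is a Type 0 system.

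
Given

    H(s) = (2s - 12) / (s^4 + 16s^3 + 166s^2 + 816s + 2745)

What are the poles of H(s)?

s = -3 + 6j, -3 - 6j, -5 + 6j, -5 - 6j

The poles are the roots of the denominator s^4 + 16s^3 + 166s^2 + 816s + 2745 = 0.
No real roots exist; factor into two real quadratics: (s^2 + 6s + 45)(s^2 + 10s + 61) = 0.
Each quadratic gives a conjugate pair via the quadratic formula.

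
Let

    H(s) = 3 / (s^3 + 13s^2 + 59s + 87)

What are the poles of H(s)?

The poles are the roots of the denominator s^3 + 13s^2 + 59s + 87 = 0.
Trying s = -3: the polynomial evaluates to 0, so (s + 3) is a factor.
Dividing out leaves s^2 + 10s + 29 = 0.
The quadratic formula then gives s = -5 ± 2j.

s = -5 + 2j, -5 - 2j, -3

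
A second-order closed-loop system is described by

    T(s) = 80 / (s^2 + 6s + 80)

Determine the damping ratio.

Compare the denominator to the standard form s^2 + 2ζωₙs + ωₙ².
ωₙ² = 80, so ωₙ = √80 ≈ 8.944 rad/s.
2ζωₙ = 6, so ζ = 6/(2·√80) ≈ 0.3354.

ζ ≈ 0.3354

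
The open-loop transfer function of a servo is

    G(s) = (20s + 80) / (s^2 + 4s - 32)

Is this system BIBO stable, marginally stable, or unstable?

The denominator s^2 + 4s - 32 factors as (s + 8)(s - 4), giving poles at s = -8, 4.
Since the pole(s) at s = 4 lie in the right half-plane, the system is unstable.

unstable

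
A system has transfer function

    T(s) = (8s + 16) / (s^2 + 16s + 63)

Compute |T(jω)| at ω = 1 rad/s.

|T(j1)| ≈ 0.2794

Substitute s = j1: numerator = 16 + j8, denominator = 62 + j16.
|T(j1)| = |16 + j8| / |62 + j16| = 17.889 / 64.031 ≈ 0.2794.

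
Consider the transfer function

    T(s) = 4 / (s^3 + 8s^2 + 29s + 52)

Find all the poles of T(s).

The poles are the roots of the denominator s^3 + 8s^2 + 29s + 52 = 0.
Trying s = -4: the polynomial evaluates to 0, so (s + 4) is a factor.
Dividing out leaves s^2 + 4s + 13 = 0.
The quadratic formula then gives s = -2 ± 3j.

s = -2 ± 3j, -4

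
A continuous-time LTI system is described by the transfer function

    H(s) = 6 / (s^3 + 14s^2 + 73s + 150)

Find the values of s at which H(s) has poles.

s = -4 ± 3j, -6

The poles are the roots of the denominator s^3 + 14s^2 + 73s + 150 = 0.
Trying s = -6: the polynomial evaluates to 0, so (s + 6) is a factor.
Dividing out leaves s^2 + 8s + 25 = 0.
The quadratic formula then gives s = -4 ± 3j.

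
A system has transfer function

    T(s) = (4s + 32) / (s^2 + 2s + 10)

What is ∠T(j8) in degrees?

At s = j8: numerator = 32 + j32, denominator = -54 + j16.
∠T = ∠num − ∠den = 45° − (163.50°) = -118.5°.

∠T(j8) ≈ -118.5°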